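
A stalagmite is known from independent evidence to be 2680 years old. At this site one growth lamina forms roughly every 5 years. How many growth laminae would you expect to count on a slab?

One growth lamina every 5 years means 2680 / 5 = 536 growth laminae.
So 536 growth laminae should be present.

536 growth laminae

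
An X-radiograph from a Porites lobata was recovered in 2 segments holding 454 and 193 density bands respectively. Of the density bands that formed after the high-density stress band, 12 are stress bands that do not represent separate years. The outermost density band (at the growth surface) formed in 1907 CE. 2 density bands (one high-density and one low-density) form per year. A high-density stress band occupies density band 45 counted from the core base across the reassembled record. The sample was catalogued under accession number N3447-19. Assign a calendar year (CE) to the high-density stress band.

Total density bands = 454 + 193 = 647.
The high-density stress band sits at density band 45 from the core base, so 647 − 45 = 602 density bands formed after it.
Excluding 12 false density bands: 602 − 12 = 590.
Dividing by 2 density bands per year: 590 / 2 = 295 years.
1907 − 295 = 1612 CE.

1612 CE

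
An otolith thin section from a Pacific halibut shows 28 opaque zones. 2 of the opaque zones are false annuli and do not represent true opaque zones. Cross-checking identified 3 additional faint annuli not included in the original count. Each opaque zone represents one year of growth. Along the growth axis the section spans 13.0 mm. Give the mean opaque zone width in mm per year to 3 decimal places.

0.448 mm per year

Adjusted count: 28 − 2 + 3 = 29 opaque zones.
13.0 mm over 29 years gives 13.0 / 29 ≈ 0.448 mm per year.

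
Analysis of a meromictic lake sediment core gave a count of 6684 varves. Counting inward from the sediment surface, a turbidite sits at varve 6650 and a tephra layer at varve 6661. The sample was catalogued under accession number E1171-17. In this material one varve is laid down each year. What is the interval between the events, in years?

11 yr

6661 − 6650 = 11 varves lie between the two events.
That is 11 years at one varve per year.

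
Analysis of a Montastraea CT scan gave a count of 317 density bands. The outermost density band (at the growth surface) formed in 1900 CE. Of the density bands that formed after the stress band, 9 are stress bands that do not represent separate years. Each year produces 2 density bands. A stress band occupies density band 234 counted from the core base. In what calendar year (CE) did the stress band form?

The stress band sits at density band 234 from the core base, so 317 − 234 = 83 density bands formed after it.
83 − 9 false = 74 true density bands after the stress band.
With 2 density bands per year, 74 / 2 = 37 years.
Counting back 37 years from 1900 CE places the stress band in 1900 − 37 = 1863 CE.

1863 CE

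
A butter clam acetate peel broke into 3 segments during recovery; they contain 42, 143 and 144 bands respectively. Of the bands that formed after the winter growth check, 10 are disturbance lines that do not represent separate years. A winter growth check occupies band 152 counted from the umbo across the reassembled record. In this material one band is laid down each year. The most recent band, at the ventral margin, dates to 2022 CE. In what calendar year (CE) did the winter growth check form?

Total bands = 42 + 143 + 144 = 329.
The winter growth check sits at band 152 from the umbo, so 329 − 152 = 177 bands formed after it.
Removing the 10 false bands leaves 177 − 10 = 167 true bands beyond the winter growth check.
2022 − 167 = 1855 CE.

1855 CE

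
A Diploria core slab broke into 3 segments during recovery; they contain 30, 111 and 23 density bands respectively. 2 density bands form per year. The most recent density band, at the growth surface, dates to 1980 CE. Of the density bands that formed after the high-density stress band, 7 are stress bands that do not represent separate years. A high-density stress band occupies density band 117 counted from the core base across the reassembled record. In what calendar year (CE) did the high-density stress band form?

1960 CE

Total density bands = 30 + 111 + 23 = 164.
The high-density stress band sits at density band 117 from the core base, so 164 − 117 = 47 density bands formed after it.
47 − 7 false = 40 true density bands after the high-density stress band.
40 density bands at 2 per year is 40 / 2 = 20 years.
The density band at the growth surface is 1980 CE, so the high-density stress band dates to 1980 − 20 = 1960 CE.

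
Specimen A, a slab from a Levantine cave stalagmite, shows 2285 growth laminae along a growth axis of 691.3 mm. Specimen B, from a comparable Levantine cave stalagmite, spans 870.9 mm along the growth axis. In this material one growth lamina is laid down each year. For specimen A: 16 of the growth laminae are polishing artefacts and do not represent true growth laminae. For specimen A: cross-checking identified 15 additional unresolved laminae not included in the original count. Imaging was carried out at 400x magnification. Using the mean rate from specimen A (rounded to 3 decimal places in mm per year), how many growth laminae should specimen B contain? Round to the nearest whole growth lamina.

Specimen A: correcting the raw count gives 2285 − 16 + 15 = 2284 true growth laminae.
A: Mean rate = 691.3 mm / 2284 years ≈ 0.303 mm/year.
B spans 870.9 / 0.303 = 2874.26 years ≈ 2874 growth laminae.

2874 growth laminae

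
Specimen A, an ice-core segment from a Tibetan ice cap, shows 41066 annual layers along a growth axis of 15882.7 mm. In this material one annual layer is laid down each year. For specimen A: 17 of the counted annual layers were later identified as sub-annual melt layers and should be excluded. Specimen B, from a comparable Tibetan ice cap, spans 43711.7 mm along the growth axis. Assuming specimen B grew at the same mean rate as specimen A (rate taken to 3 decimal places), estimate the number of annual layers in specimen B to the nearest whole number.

Specimen A: adjusted count: 41066 − 17 = 41049 annual layers.
A: 15882.7 mm over 41049 years gives 15882.7 / 41049 ≈ 0.387 mm/yr.
For B, 43711.7 / 0.387 = 112950.13 years ≈ 112950 annual layers.

112950 annual layers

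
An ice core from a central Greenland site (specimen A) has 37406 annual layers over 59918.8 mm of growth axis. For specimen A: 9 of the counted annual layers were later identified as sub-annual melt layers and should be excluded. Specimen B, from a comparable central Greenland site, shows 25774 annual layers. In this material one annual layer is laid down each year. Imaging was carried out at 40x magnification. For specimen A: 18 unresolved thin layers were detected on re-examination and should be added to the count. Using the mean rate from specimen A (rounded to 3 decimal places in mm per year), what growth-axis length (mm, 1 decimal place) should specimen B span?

41264.2 mm

Specimen A: after corrections the count is 37406 − 9 + 18 = 37415 annual layers.
A: Extension rate ≈ 59918.8 / 37415 = 1.601 mm/yr.
B's length ≈ 1.601 × 25774 = 41264.2 mm.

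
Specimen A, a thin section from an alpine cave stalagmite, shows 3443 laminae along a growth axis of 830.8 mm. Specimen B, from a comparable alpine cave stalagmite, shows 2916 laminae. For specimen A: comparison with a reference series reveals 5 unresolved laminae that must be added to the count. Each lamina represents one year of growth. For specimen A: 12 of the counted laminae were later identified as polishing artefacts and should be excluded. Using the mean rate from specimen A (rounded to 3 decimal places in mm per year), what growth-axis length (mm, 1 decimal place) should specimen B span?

705.7 mm

Specimen A: after corrections the count is 3443 − 12 + 5 = 3436 laminae.
A: Mean rate = 830.8 mm / 3436 years ≈ 0.242 mm per year.
For B, 0.242 mm/year × 2916 years = 705.7 mm.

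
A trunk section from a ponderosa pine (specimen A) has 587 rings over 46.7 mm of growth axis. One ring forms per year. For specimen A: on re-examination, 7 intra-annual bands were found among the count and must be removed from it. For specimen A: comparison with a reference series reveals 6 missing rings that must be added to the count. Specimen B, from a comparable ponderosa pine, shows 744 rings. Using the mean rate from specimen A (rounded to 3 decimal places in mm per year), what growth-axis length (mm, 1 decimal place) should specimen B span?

59.5 mm

Specimen A: after corrections the count is 587 − 7 + 6 = 586 rings.
A: 46.7 mm over 586 years gives 46.7 / 586 ≈ 0.080 mm/yr.
B's length ≈ 0.080 × 744 = 59.5 mm.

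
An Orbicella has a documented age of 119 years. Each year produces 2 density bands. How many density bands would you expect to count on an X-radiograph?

119 years at 2 density bands per year gives 119 × 2 = 238 density bands.
So 238 density bands should be present.

238 density bands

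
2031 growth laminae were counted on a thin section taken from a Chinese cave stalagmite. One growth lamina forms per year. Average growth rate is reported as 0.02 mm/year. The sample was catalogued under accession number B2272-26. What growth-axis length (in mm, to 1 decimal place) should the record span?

2031 years of growth are recorded.
Length ≈ 0.02 × 2031 = 40.6 mm.

40.6 mm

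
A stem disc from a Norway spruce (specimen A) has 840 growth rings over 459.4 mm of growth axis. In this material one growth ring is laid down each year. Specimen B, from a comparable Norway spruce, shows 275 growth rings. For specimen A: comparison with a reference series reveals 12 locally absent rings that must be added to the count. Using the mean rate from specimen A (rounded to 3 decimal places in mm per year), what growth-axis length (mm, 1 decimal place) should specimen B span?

148.2 mm

Specimen A: correcting the raw count gives 840 + 12 = 852 true growth rings.
A: 459.4 mm over 852 years gives 459.4 / 852 ≈ 0.539 mm per year.
Length of B = 0.539 × 275 = 148.2 mm.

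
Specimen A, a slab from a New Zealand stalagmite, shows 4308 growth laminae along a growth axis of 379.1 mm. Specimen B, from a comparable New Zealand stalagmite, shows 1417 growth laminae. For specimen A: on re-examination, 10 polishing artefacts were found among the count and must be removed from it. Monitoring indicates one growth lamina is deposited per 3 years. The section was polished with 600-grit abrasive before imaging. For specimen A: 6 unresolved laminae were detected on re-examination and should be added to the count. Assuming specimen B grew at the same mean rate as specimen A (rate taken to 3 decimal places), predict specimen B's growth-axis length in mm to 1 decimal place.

Specimen A: correcting the raw count gives 4308 − 10 + 6 = 4304 true growth laminae.
Specimen A: at 3 years per growth lamina, 4304 × 3 = 12912 years.
A: 379.1 mm over 12912 years gives 379.1 / 12912 ≈ 0.029 mm/yr.
Specimen B: at 3 years per growth lamina, 1417 × 3 = 4251 years. For B, 0.029 mm/year × 4251 years = 123.3 mm.

123.3 mm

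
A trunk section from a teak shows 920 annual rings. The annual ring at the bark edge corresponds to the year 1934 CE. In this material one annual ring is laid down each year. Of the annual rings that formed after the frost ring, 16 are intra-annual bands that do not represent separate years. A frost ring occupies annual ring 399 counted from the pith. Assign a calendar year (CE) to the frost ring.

1429 CE

Between annual ring 399 and the bark edge there are 920 − 399 = 521 annual rings.
Excluding 16 false annual rings: 521 − 16 = 505.
Counting back 505 years from 1934 CE places the frost ring in 1934 − 505 = 1429 CE.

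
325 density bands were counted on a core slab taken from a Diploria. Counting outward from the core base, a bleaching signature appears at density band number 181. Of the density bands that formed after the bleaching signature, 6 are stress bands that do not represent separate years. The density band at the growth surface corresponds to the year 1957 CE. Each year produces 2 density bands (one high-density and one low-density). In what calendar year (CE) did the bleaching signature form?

1888 CE

Between density band 181 and the growth surface there are 325 − 181 = 144 density bands.
Removing the 6 false density bands leaves 144 − 6 = 138 true density bands beyond the bleaching signature.
Dividing by 2 density bands per year: 138 / 2 = 69 years.
Counting back 69 years from 1957 CE places the bleaching signature in 1957 − 69 = 1888 CE.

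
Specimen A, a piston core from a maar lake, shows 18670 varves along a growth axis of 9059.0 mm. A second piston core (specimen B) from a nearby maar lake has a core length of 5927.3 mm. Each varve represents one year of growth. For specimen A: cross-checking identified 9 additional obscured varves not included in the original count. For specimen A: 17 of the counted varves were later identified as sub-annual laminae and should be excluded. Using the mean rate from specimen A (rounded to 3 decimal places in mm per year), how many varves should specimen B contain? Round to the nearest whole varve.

Specimen A: true varve count = 18670 − 17 + 9 = 18662.
A: Mean rate = 9059.0 mm / 18662 years ≈ 0.485 mm per year.
Specimen B: 5927.3 mm / 0.485 mm per year = 12221.24 years ≈ 12221 varves.

12221 varves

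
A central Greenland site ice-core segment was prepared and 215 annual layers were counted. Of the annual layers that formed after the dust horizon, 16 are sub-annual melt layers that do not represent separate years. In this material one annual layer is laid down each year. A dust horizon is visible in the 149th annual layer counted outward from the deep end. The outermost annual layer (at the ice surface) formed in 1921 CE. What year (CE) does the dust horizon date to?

215 − 149 = 66 annual layers lie beyond the dust horizon toward the ice surface.
Removing the 16 false annual layers leaves 66 − 16 = 50 true annual layers beyond the dust horizon.
The annual layer at the ice surface is 1921 CE, so the dust horizon dates to 1921 − 50 = 1871 CE.

1871 CE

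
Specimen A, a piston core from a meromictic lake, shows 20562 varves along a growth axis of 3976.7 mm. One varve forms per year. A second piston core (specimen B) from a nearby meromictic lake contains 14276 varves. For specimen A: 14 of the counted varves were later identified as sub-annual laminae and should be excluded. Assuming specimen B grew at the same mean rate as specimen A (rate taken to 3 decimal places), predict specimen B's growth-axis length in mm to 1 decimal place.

Specimen A: true varve count = 20562 − 14 = 20548.
A: 3976.7 mm over 20548 years gives 3976.7 / 20548 ≈ 0.194 mm/yr.
For B, 0.194 mm/year × 14276 years = 2769.5 mm.

2769.5 mm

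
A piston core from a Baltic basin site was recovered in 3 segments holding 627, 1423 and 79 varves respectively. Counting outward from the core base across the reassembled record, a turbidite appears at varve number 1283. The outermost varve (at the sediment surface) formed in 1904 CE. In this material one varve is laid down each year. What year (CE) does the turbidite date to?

1058 CE

Total varves = 627 + 1423 + 79 = 2129.
The turbidite sits at varve 1283 from the core base, so 2129 − 1283 = 846 varves formed after it.
The varve at the sediment surface is 1904 CE, so the turbidite dates to 1904 − 846 = 1058 CE.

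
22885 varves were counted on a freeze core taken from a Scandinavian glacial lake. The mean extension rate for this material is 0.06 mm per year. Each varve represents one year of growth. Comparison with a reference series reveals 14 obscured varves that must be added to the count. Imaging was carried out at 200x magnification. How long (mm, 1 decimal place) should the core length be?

1373.9 mm

Adjusted count: 22885 + 14 = 22899 varves.
22899 years at 0.06 mm/year gives 0.06 × 22899 = 1373.9 mm.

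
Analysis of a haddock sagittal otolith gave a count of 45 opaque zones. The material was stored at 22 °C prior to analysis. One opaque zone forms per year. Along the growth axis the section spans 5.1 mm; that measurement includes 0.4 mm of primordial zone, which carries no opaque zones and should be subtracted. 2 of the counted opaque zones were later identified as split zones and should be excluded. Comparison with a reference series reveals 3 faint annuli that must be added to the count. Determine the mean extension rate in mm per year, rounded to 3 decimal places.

0.102 mm per year

Correcting the raw count gives 45 − 2 + 3 = 46 true opaque zones.
Removing the 0.4 mm offcut leaves 5.1 − 0.4 = 4.7 mm.
4.7 mm over 46 years gives 4.7 / 46 ≈ 0.102 mm per year.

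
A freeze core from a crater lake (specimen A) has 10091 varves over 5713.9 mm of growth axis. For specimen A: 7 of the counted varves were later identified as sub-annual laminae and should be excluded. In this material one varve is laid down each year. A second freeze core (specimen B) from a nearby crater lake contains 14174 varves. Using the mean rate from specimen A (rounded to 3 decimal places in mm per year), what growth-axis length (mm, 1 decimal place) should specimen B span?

Specimen A: true varve count = 10091 − 7 = 10084.
A: Extension rate ≈ 5713.9 / 10084 = 0.567 mm/year.
For B, 0.567 mm/year × 14174 years = 8036.7 mm.

8036.7 mm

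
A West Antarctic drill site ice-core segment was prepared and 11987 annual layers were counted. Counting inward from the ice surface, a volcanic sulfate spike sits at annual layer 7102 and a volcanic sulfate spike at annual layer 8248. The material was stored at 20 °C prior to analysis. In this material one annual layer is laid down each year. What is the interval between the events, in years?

1146 years

Separation: 8248 − 7102 = 1146 annual layers.
That is 1146 years at one annual layer per year.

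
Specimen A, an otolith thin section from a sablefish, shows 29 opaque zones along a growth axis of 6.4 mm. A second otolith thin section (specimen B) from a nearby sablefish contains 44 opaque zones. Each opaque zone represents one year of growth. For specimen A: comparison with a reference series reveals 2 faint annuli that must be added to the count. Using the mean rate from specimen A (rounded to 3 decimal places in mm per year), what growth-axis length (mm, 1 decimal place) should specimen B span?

9.1 mm

Specimen A: after corrections the count is 29 + 2 = 31 opaque zones.
A: Mean rate = 6.4 mm / 31 years ≈ 0.206 mm/year.
Length of B = 0.206 × 44 = 9.1 mm.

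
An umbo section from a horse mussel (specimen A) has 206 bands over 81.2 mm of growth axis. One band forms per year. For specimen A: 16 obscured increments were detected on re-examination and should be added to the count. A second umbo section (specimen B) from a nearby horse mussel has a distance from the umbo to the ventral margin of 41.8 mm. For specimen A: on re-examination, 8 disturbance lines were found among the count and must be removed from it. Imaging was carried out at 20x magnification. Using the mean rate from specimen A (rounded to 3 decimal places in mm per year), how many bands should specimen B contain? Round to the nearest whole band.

110 bands

Specimen A: true band count = 206 − 8 + 16 = 214.
A: 81.2 mm over 214 years gives 81.2 / 214 ≈ 0.379 mm/yr.
Specimen B: 41.8 mm / 0.379 mm per year = 110.29 years ≈ 110 bands.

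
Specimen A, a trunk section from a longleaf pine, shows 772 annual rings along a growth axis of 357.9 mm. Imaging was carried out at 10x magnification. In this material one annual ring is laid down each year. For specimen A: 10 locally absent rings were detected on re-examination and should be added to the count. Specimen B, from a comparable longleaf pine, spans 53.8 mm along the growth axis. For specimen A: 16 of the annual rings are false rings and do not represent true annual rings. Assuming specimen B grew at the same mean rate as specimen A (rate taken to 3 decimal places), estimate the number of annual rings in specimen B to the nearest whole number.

Specimen A: adjusted count: 772 − 16 + 10 = 766 annual rings.
A: Mean rate = 357.9 mm / 766 years ≈ 0.467 mm/year.
For B, 53.8 / 0.467 = 115.20 years ≈ 115 annual rings.

115 annual rings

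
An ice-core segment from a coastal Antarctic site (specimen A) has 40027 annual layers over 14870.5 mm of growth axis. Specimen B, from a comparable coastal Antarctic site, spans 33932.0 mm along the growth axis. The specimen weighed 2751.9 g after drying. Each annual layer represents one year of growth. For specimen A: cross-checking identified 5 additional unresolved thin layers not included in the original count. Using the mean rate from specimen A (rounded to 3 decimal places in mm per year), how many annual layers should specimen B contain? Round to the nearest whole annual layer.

91461 annual layers

Specimen A: true annual layer count = 40027 + 5 = 40032.
A: Extension rate ≈ 14870.5 / 40032 = 0.371 mm per year.
B spans 33932.0 / 0.371 = 91460.92 years ≈ 91461 annual layers.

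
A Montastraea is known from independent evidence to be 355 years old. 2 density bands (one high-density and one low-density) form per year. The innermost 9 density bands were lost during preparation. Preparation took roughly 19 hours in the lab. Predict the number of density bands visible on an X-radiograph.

701 density bands

Expected density bands: 355 × 2 = 710.
710 − 9 missed = 701 density bands expected in the prepared section.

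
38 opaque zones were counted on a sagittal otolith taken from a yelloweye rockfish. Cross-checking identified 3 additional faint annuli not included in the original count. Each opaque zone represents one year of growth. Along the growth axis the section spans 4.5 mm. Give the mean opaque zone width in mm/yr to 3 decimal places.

True opaque zone count = 38 + 3 = 41.
4.5 mm over 41 years gives 4.5 / 41 ≈ 0.110 mm/yr.

0.110 mm/yr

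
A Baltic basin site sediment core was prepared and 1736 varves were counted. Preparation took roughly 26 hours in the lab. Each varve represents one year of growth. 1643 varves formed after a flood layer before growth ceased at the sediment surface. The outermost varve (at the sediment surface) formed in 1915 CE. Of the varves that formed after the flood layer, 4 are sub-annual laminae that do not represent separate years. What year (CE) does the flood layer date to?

276 CE

1643 varves formed after the flood layer.
Removing the 4 false varves leaves 1643 − 4 = 1639 true varves beyond the flood layer.
Counting back 1639 years from 1915 CE places the flood layer in 1915 − 1639 = 276 CE.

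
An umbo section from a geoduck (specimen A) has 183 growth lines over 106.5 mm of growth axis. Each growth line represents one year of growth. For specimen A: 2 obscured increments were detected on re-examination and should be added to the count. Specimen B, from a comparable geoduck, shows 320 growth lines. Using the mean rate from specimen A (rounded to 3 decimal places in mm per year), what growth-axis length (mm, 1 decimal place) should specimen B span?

Specimen A: true growth line count = 183 + 2 = 185.
A: Mean rate = 106.5 mm / 185 years ≈ 0.576 mm/yr.
B's length ≈ 0.576 × 320 = 184.3 mm.

184.3 mm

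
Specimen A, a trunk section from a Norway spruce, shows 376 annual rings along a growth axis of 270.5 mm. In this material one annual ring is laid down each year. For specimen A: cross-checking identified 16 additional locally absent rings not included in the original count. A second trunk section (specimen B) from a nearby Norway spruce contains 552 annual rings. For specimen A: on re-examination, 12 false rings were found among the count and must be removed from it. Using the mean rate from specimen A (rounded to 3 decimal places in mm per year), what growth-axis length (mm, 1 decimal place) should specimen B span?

393.0 mm

Specimen A: correcting the raw count gives 376 − 12 + 16 = 380 true annual rings.
A: 270.5 mm over 380 years gives 270.5 / 380 ≈ 0.712 mm/year.
Length of B = 0.712 × 552 = 393.0 mm.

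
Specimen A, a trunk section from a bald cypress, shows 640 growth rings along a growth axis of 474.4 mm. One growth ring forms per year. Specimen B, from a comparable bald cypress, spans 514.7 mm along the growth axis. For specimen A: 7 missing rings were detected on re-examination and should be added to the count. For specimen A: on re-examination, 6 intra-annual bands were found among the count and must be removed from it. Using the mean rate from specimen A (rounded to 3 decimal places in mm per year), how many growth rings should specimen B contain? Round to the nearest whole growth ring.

696 growth rings

Specimen A: adjusted count: 640 − 6 + 7 = 641 growth rings.
A: Mean rate = 474.4 mm / 641 years ≈ 0.740 mm/year.
B spans 514.7 / 0.740 = 695.54 years ≈ 696 growth rings.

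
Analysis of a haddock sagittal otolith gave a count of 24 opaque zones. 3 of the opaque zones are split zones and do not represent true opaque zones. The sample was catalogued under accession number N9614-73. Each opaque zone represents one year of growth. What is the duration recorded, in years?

21 yr

After corrections the count is 24 − 3 = 21 opaque zones.
With a one-to-one opaque zone periodicity this is 21 years.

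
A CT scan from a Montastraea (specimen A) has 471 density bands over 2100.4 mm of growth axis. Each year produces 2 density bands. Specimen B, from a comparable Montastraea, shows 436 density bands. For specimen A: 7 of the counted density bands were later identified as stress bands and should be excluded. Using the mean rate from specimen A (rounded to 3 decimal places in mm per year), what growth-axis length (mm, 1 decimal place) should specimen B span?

Specimen A: true density band count = 471 − 7 = 464.
Specimen A: dividing by 2 density bands per year: 464 / 2 = 232 years.
A: Mean rate = 2100.4 mm / 232 years ≈ 9.053 mm per year.
Specimen B: dividing by 2 density bands per year: 436 / 2 = 218 years. Length of B = 9.053 × 218 = 1973.6 mm.

1973.6 mm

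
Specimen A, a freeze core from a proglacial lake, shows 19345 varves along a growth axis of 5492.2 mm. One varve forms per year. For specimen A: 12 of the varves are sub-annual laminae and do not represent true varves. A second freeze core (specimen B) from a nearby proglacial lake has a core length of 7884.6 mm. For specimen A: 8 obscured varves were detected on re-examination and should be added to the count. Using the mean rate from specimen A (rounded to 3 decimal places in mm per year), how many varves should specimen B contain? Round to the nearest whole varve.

Specimen A: adjusted count: 19345 − 12 + 8 = 19341 varves.
A: Extension rate ≈ 5492.2 / 19341 = 0.284 mm/yr.
For B, 7884.6 / 0.284 = 27762.68 years ≈ 27763 varves.

27763 varves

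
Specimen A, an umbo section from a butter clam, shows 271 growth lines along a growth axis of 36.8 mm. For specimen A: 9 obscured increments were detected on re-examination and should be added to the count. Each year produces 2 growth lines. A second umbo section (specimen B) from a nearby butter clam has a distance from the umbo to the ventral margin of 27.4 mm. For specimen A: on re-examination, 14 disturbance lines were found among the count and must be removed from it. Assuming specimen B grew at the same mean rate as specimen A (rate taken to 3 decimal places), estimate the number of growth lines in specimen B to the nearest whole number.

198 growth lines

Specimen A: true growth line count = 271 − 14 + 9 = 266.
Specimen A: 266 growth lines at 2 per year is 266 / 2 = 133 years.
A: 36.8 mm over 133 years gives 36.8 / 133 ≈ 0.277 mm/yr.
B spans 27.4 / 0.277 = 98.92 years; at 2 growth lines per year that is 98.92 × 2 ≈ 198 growth lines.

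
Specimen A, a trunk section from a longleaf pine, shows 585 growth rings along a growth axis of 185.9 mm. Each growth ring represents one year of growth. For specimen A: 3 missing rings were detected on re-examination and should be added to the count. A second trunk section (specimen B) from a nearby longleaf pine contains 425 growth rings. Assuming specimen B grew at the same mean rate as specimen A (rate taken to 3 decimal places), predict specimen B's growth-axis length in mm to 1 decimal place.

Specimen A: adjusted count: 585 + 3 = 588 growth rings.
A: 185.9 mm over 588 years gives 185.9 / 588 ≈ 0.316 mm per year.
Length of B = 0.316 × 425 = 134.3 mm.

134.3 mm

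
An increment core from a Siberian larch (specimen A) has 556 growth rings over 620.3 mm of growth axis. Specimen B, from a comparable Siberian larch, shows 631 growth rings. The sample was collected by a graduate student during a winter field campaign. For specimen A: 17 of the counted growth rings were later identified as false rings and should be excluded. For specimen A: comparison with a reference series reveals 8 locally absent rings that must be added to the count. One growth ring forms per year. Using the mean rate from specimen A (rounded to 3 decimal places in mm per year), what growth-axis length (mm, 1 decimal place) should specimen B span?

715.6 mm

Specimen A: adjusted count: 556 − 17 + 8 = 547 growth rings.
A: Extension rate ≈ 620.3 / 547 = 1.134 mm per year.
Length of B = 1.134 × 631 = 715.6 mm.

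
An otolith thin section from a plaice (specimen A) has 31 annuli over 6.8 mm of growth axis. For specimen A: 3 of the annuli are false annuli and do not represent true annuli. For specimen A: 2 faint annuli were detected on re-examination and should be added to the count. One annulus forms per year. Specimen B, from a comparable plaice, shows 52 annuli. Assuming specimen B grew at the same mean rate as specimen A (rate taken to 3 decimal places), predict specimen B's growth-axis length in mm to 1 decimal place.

11.8 mm

Specimen A: true annulus count = 31 − 3 + 2 = 30.
A: 6.8 mm over 30 years gives 6.8 / 30 ≈ 0.227 mm per year.
B's length ≈ 0.227 × 52 = 11.8 mm.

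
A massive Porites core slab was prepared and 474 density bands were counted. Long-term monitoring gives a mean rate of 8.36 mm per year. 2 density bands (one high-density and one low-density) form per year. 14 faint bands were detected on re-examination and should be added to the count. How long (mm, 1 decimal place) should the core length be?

2039.8 mm

After corrections the count is 474 + 14 = 488 density bands.
Dividing by 2 density bands per year: 488 / 2 = 244 years.
244 years at 8.36 mm/year gives 8.36 × 244 = 2039.8 mm.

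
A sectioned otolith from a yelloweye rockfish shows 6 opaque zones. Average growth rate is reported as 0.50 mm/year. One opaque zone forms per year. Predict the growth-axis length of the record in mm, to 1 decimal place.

3.0 mm

The record spans 6 years at 0.50 mm per year.
Length ≈ 0.50 × 6 = 3.0 mm.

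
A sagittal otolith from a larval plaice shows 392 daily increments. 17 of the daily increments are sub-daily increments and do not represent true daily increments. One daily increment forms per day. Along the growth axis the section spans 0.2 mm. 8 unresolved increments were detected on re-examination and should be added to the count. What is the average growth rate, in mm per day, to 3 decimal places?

Correcting the raw count gives 392 − 17 + 8 = 383 true daily increments.
0.2 mm over 383 days gives 0.2 / 383 ≈ 0.001 mm per day.

0.001 mm per day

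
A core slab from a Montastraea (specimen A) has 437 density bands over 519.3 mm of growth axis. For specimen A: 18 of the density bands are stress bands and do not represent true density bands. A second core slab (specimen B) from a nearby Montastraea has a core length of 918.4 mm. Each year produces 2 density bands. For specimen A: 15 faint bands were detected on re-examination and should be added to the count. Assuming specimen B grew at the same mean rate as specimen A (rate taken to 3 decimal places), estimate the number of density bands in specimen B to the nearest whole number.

Specimen A: true density band count = 437 − 18 + 15 = 434.
Specimen A: with 2 density bands per year, 434 / 2 = 217 years.
A: Mean rate = 519.3 mm / 217 years ≈ 2.393 mm/year.
B spans 918.4 / 2.393 = 383.79 years; at 2 density bands per year that is 383.79 × 2 ≈ 768 density bands.

768 density bands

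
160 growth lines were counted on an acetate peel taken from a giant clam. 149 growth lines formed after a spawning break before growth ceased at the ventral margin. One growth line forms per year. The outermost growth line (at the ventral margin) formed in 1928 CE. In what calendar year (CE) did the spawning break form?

1779 CE

149 growth lines formed after the spawning break.
The growth line at the ventral margin is 1928 CE, so the spawning break dates to 1928 − 149 = 1779 CE.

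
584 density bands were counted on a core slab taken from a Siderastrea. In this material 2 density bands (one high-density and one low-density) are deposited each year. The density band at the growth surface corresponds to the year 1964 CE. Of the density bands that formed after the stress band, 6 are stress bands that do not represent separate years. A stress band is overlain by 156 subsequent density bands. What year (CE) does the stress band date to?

There are 156 density bands younger than the stress band.
156 − 6 false = 150 true density bands after the stress band.
Dividing by 2 density bands per year: 150 / 2 = 75 years.
Counting back 75 years from 1964 CE places the stress band in 1964 − 75 = 1889 CE.

1889 CE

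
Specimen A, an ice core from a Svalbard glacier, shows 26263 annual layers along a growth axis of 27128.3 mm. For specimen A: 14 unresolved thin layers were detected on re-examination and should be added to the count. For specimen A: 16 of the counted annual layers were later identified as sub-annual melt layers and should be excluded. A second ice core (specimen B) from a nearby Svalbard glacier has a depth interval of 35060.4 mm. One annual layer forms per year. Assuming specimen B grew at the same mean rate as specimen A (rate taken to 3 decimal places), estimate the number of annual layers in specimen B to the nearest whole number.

33940 annual layers

Specimen A: after corrections the count is 26263 − 16 + 14 = 26261 annual layers.
A: Extension rate ≈ 27128.3 / 26261 = 1.033 mm/year.
B spans 35060.4 / 1.033 = 33940.37 years ≈ 33940 annual layers.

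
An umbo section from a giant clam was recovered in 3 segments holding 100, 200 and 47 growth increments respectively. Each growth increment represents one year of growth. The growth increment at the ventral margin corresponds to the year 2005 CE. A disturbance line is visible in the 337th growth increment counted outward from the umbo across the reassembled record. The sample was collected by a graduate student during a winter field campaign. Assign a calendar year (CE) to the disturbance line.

Total growth increments = 100 + 200 + 47 = 347.
Between growth increment 337 and the ventral margin there are 347 − 337 = 10 growth increments.
Counting back 10 years from 2005 CE places the disturbance line in 2005 − 10 = 1995 CE.

1995 CE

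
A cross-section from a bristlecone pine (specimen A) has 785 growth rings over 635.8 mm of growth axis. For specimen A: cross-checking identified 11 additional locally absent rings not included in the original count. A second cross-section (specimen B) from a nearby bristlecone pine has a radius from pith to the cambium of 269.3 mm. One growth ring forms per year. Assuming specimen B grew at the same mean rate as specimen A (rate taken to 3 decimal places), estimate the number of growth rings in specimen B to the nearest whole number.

337 growth rings

Specimen A: correcting the raw count gives 785 + 11 = 796 true growth rings.
A: 635.8 mm over 796 years gives 635.8 / 796 ≈ 0.799 mm/yr.
For B, 269.3 / 0.799 = 337.05 years ≈ 337 growth rings.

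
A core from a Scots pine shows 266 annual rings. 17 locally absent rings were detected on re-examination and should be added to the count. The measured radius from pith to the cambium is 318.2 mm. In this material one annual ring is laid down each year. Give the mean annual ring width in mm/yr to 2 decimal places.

Correcting the raw count gives 266 + 17 = 283 true annual rings.
Mean rate = 318.2 mm / 283 years ≈ 1.12 mm/yr.

1.12 mm/yr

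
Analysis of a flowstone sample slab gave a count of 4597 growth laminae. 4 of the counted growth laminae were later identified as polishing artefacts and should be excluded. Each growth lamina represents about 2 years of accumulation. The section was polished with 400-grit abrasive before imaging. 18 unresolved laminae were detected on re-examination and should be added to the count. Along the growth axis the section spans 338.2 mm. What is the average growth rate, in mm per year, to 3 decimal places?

True growth lamina count = 4597 − 4 + 18 = 4611.
At 2 years per growth lamina, 4611 × 2 = 9222 years.
Mean rate = 338.2 mm / 9222 years ≈ 0.037 mm per year.

0.037 mm per year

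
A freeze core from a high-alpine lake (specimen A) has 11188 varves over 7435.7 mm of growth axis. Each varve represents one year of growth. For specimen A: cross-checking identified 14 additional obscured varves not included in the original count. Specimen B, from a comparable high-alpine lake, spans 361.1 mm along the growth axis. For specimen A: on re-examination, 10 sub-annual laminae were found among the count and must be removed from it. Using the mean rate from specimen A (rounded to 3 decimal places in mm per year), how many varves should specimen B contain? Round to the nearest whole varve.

Specimen A: adjusted count: 11188 − 10 + 14 = 11192 varves.
A: Extension rate ≈ 7435.7 / 11192 = 0.664 mm/year.
Specimen B: 361.1 mm / 0.664 mm per year = 543.83 years ≈ 544 varves.

544 varves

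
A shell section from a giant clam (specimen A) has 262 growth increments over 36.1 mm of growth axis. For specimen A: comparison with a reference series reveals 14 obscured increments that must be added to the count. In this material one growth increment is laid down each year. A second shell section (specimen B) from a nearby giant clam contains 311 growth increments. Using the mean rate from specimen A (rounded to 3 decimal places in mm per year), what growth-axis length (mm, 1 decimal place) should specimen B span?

40.7 mm

Specimen A: correcting the raw count gives 262 + 14 = 276 true growth increments.
A: Mean rate = 36.1 mm / 276 years ≈ 0.131 mm/year.
Length of B = 0.131 × 311 = 40.7 mm.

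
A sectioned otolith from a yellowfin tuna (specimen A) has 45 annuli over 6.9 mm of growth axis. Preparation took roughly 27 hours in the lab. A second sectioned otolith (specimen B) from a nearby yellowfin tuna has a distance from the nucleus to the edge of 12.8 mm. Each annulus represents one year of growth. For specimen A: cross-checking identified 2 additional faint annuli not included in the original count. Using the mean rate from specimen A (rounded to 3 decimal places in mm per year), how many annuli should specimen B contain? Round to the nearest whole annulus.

87 annuli

Specimen A: correcting the raw count gives 45 + 2 = 47 true annuli.
A: Mean rate = 6.9 mm / 47 years ≈ 0.147 mm/year.
Specimen B: 12.8 mm / 0.147 mm per year = 87.07 years ≈ 87 annuli.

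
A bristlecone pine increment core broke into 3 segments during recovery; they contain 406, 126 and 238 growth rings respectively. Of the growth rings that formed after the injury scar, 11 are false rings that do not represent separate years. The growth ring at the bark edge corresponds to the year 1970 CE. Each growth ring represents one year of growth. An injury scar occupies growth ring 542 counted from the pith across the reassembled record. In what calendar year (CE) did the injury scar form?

1753 CE

Total growth rings = 406 + 126 + 238 = 770.
Between growth ring 542 and the bark edge there are 770 − 542 = 228 growth rings.
228 − 11 false = 217 true growth rings after the injury scar.
1970 − 217 = 1753 CE.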